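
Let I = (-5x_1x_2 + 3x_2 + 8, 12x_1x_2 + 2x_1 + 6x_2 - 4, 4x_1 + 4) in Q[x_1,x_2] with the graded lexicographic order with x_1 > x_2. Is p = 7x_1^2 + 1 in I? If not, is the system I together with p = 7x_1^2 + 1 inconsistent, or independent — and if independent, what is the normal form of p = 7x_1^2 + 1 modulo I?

Adjoining 7x_1^2 + 1 makes the ideal the whole ring: the system is inconsistent.

First compute the reduced Gröbner basis of I by Buchberger's algorithm.
f_1 = -5x_1x_2 + 3x_2 + 8, LT = x_1x_2.
f_2 = 12x_1x_2 + 2x_1 + 6x_2 - 4, LT = x_1x_2.
f_3 = 4x_1 + 4, LT = x_1.

S(f_1,f_2): lcm = x_1x_2. S = -1/6x_1 - 11/10x_2 - 19/15.
  reduce S modulo (f_1, f_2, f_3):
  remainder -11/10x_2 - 11/10 ≠ 0; add h_4 = -11/10x_2 - 11/10 to the basis.

The other S-polynomials (S(f_1,f_3), S(f_2,f_3), S(f_1,h_4), S(f_2,h_4), S(f_3,h_4)) all reduce to 0 modulo the current basis, so we have a Gröbner basis.
Inter-reduce: drop elements whose leading term is divisible by another's, tail-reduce, and make monic.
Reduced Gröbner basis: {x_1 + 1, x_2 + 1}.
Label its elements g_1 = x_1 + 1, g_2 = x_2 + 1.

Reduce p = 7x_1^2 + 1 modulo G:
  leading term x_1^2: subtract (7x_1)·g_1 from 7x_1^2 + 1 → -7x_1 + 1
  leading term x_1: subtract (-7)·g_1 from -7x_1 + 1 → 8
  leading term 1: no divisor's leading term divides it; move 8 to the remainder.
  normal form = 8.
The normal form is nonzero, so p ∉ I. Since p minus its normal form lies in I, I + (p) = I + (r) where r = 8; decide whether this ideal is the whole ring.
Here r = 8 is a nonzero constant, hence a unit: 1 ∈ I + (p), the Gröbner basis of I + (p) is {1}, and the enlarged system has no common solution — adjoining p is inconsistent.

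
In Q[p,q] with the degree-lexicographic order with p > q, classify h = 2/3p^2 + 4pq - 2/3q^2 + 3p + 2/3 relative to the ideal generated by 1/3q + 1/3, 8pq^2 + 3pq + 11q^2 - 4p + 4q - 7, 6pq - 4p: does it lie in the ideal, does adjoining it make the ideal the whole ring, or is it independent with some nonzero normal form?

First compute the reduced Gröbner basis of I by Buchberger's algorithm.
f_1 = 1/3q + 1/3, LT = q.
f_2 = 8pq^2 + 3pq + 11q^2 - 4p + 4q - 7, LT = pq^2.
f_3 = 6pq - 4p, LT = pq.

S(f_1,f_2): lcm = pq^2. S = 5/8pq - 11/8q^2 + 1/2p - 1/2q + 7/8.
  leading term pq: subtract (15/8p)·f_1 from 5/8pq - 11/8q^2 + 1/2p - 1/2q + 7/8 → -11/8q^2 - 1/8p - 1/2q + 7/8
  leading term q^2: subtract (-33/8q)·f_1 from -11/8q^2 - 1/8p - 1/2q + 7/8 → -1/8p + 7/8q + 7/8
  leading term p: no divisor's leading term divides it; move -1/8p to the remainder.
  leading term q: subtract (21/8)·f_1 from 7/8q + 7/8 → 0
  remainder -1/8p ≠ 0; add k_4 = -1/8p to the basis.

The other S-polynomials (S(f_1,f_3), S(f_2,f_3), S(f_1,k_4), S(f_2,k_4), S(f_3,k_4)) all reduce to 0 modulo the current basis, so we have a Gröbner basis.
Inter-reduce: drop elements whose leading term is divisible by another's, tail-reduce, and make monic.
Reduced Gröbner basis: {p, q + 1}.
Label its elements g_1 = p, g_2 = q + 1.

Reduce h = 2/3p^2 + 4pq - 2/3q^2 + 3p + 2/3 modulo G:
  leading term p^2: subtract (2/3p)·g_1 from 2/3p^2 + 4pq - 2/3q^2 + 3p + 2/3 → 4pq - 2/3q^2 + 3p + 2/3
  leading term pq: subtract (4q)·g_1 from 4pq - 2/3q^2 + 3p + 2/3 → -2/3q^2 + 3p + 2/3
  leading term q^2: subtract (-2/3q)·g_2 from -2/3q^2 + 3p + 2/3 → 3p + 2/3q + 2/3
  leading term p: subtract (3)·g_1 from 3p + 2/3q + 2/3 → 2/3q + 2/3
  leading term q: subtract (2/3)·g_2 from 2/3q + 2/3 → 0
  normal form = 0.
Since the normal form is 0, h ∈ I.

2/3p^2 + 4pq - 2/3q^2 + 3p + 2/3 lies in I (it reduces to 0).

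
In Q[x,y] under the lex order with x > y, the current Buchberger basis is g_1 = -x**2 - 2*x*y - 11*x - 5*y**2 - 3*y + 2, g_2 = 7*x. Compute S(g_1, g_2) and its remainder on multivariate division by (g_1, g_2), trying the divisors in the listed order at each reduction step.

lcm(LM(g_1), LM(g_2)) = x**2.
S = (lcm/LT(g_1))·g_1 − (lcm/LT(g_2))·g_2 = 2*x*y + 11*x + 5*y**2 + 3*y - 2.
Reduce S modulo (g_1, g_2) in that order:
  leading term x*y: subtract (2/7*y)·g_2 from 2*x*y + 11*x + 5*y**2 + 3*y - 2 → 11*x + 5*y**2 + 3*y - 2
  leading term x: subtract (11/7)·g_2 from 11*x + 5*y**2 + 3*y - 2 → 5*y**2 + 3*y - 2
  leading term y**2: no divisor's leading term divides it; move 5*y**2 to the remainder.
  leading term y: no divisor's leading term divides it; move 3*y to the remainder.
  leading term 1: no divisor's leading term divides it; move -2 to the remainder.
The remainder 5*y**2 + 3*y - 2 is nonzero, so it would be added as the next basis element.
An S-polynomial is built so that the two leading terms cancel; whether anything survives reduction is exactly the Gröbner-basis criterion.

S(g_1, g_2) = 2*x*y + 11*x + 5*y**2 + 3*y - 2; remainder on division = 5*y**2 + 3*y - 2.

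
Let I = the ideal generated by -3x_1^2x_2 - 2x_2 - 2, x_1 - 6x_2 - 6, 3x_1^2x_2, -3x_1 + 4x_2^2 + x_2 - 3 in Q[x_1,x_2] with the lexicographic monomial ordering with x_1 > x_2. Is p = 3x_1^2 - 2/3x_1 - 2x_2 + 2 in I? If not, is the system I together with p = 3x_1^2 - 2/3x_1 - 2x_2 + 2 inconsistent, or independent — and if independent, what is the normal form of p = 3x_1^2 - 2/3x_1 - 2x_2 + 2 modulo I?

First compute the reduced Gröbner basis of I by Buchberger's algorithm.
f_1 = -3x_1^2x_2 - 2x_2 - 2, LT = x_1^2x_2.
f_2 = x_1 - 6x_2 - 6, LT = x_1.
f_3 = 3x_1^2x_2, LT = x_1^2x_2.
f_4 = -3x_1 + 4x_2^2 + x_2 - 3, LT = x_1.

S(f_1,f_2): lcm = x_1^2x_2. S = 6x_1x_2^2 + 6x_1x_2 + 2/3x_2 + 2/3.
  reduce S modulo (f_1, f_2, f_3, f_4):
  remainder 36x_2^3 + 72x_2^2 + 110/3x_2 + 2/3 ≠ 0; add h_5 = 36x_2^3 + 72x_2^2 + 110/3x_2 + 2/3 to the basis.

S(f_1,f_3): lcm = x_1^2x_2. S = 2/3x_2 + 2/3.
  reduce S modulo (f_1, f_2, f_3, f_4, h_5):
  remainder 2/3x_2 + 2/3 ≠ 0; add h_6 = 2/3x_2 + 2/3 to the basis.

The other S-polynomials (S(f_1,f_4), S(f_2,f_3), S(f_2,f_4), S(f_3,f_4), S(f_1,h_5), S(f_2,h_5), S(f_3,h_5), S(f_4,h_5), S(f_1,h_6), S(f_2,h_6), S(f_3,h_6), S(f_4,h_6), S(h_5,h_6)) all reduce to 0 modulo the current basis, so we have a Gröbner basis.
Inter-reduce: drop elements whose leading term is divisible by another's, tail-reduce, and make monic.
Reduced Gröbner basis: {x_1, x_2 + 1}.
Label its elements g_1 = x_1, g_2 = x_2 + 1.

Reduce p = 3x_1^2 - 2/3x_1 - 2x_2 + 2 modulo G:
  leading term x_1^2: subtract (3x_1)·g_1 from 3x_1^2 - 2/3x_1 - 2x_2 + 2 → -2/3x_1 - 2x_2 + 2
  leading term x_1: subtract (-2/3)·g_1 from -2/3x_1 - 2x_2 + 2 → -2x_2 + 2
  leading term x_2: subtract (-2)·g_2 from -2x_2 + 2 → 4
  leading term 1: no divisor's leading term divides it; move 4 to the remainder.
  normal form = 4.
The normal form is nonzero, so p ∉ I. Since p minus its normal form lies in I, I + (p) = I + (r) where r = 4; decide whether this ideal is the whole ring.
Here r = 4 is a nonzero constant, hence a unit: 1 ∈ I + (p), the Gröbner basis of I + (p) is {1}, and the enlarged system has no common solution — adjoining p is inconsistent.

Adjoining 3x_1^2 - 2/3x_1 - 2x_2 + 2 makes the ideal the whole ring: the system is inconsistent.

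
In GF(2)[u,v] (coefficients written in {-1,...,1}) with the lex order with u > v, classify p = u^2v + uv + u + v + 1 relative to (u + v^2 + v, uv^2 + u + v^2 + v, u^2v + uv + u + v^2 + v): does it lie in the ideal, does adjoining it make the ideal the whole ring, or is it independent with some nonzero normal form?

First compute the reduced Gröbner basis of I by Buchberger's algorithm.
f_1 = u + v^2 + v, LT = u.
f_2 = uv^2 + u + v^2 + v, LT = uv^2.
f_3 = u^2v + uv + u + v^2 + v, LT = u^2v.

S(f_1,f_2): lcm = uv^2. S = u + v^4 + v^3 + v^2 + v.
  reduce S modulo (f_1, f_2, f_3):
  remainder v^4 + v^3 ≠ 0; add h_4 = v^4 + v^3 to the basis.

S(f_1,f_3): lcm = u^2v. S = uv^3 + uv^2 + uv + u + v^2 + v.
  reduce S modulo (f_1, f_2, f_3, h_4):
  remainder v^3 + v^2 ≠ 0; add h_5 = v^3 + v^2 to the basis.

The other S-polynomials (S(f_2,f_3), S(f_1,h_4), S(f_2,h_4), S(f_3,h_4), S(f_1,h_5), S(f_2,h_5), S(f_3,h_5), S(h_4,h_5)) all reduce to 0 modulo the current basis, so we have a Gröbner basis.
Inter-reduce: drop elements whose leading term is divisible by another's, tail-reduce, and make monic.
Reduced Gröbner basis: {u + v^2 + v, v^3 + v^2}.
Label its elements g_1 = u + v^2 + v, g_2 = v^3 + v^2.

Reduce p = u^2v + uv + u + v + 1 modulo G:
  leading term u^2v: subtract (uv)·g_1 from u^2v + uv + u + v + 1 → uv^3 + uv^2 + uv + u + v + 1
  leading term uv^3: subtract (v^3)·g_1 from uv^3 + uv^2 + uv + u + v + 1 → uv^2 + uv + u + v^5 + v^4 + v + 1
  leading term uv^2: subtract (v^2)·g_1 from uv^2 + uv + u + v^5 + v^4 + v + 1 → uv + u + v^5 + v^3 + v + 1
  leading term uv: subtract (v)·g_1 from uv + u + v^5 + v^3 + v + 1 → u + v^5 + v^2 + v + 1
  leading term u: subtract (1)·g_1 from u + v^5 + v^2 + v + 1 → v^5 + 1
  leading term v^5: subtract (v^2)·g_2 from v^5 + 1 → v^4 + 1
  leading term v^4: subtract (v)·g_2 from v^4 + 1 → v^3 + 1
  leading term v^3: subtract (1)·g_2 from v^3 + 1 → v^2 + 1
  leading term v^2: no divisor's leading term divides it; move v^2 to the remainder.
  leading term 1: no divisor's leading term divides it; move 1 to the remainder.
  normal form = v^2 + 1.
The normal form is nonzero, so p ∉ I. Since p minus its normal form lies in I, I + (p) = I + (r) where r = v^2 + 1; decide whether this ideal is the whole ring.
Run Buchberger on G together with r (pairs among the g_i already reduce to 0 since G is a Gröbner basis):
g_1 = u + v^2 + v, LT = u.
g_2 = v^3 + v^2, LT = v^3.
r = v^2 + 1, LT = v^2.

S(g_2,r): lcm = v^3. S = v^2 + v.
  reduce S modulo (g_1, g_2, r):
  remainder v + 1 ≠ 0; add m_4 = v + 1 to the basis.

The other S-polynomials (S(g_1,g_2), S(g_1,r), S(g_1,m_4), S(g_2,m_4), S(r,m_4)) all reduce to 0 modulo the current basis, so we have a Gröbner basis.
Inter-reduce: drop elements whose leading term is divisible by another's, tail-reduce, and make monic.
Reduced Gröbner basis: {u, v + 1}.
The reduced Gröbner basis of I + (p) is {u, v + 1} ≠ {1}, a proper ideal, so the enlarged system stays consistent: p is independent of I, with normal form v^2 + 1.

u^2v + uv + u + v + 1 is independent of I; its normal form modulo I is v^2 + 1.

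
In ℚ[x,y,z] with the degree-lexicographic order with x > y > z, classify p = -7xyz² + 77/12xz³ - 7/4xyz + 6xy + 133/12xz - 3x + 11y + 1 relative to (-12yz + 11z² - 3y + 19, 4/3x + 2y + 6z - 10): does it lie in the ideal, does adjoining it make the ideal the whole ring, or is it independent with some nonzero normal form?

First compute the reduced Gröbner basis of I by Buchberger's algorithm.
f_1 = -12yz + 11z² - 3y + 19, LT = yz.
f_2 = 4/3x + 2y + 6z - 10, LT = x.

S(f_1,f_2): leading monomials are coprime, so the S-polynomial reduces to 0 (Buchberger's first criterion).
Every S-polynomial of the final basis reduces to 0, so we have a Gröbner basis.
Inter-reduce: drop elements whose leading term is divisible by another's, tail-reduce, and make monic.
Reduced Gröbner basis: {yz - 11/12z² + ¼y - 19/12, x + 3/2y + 9/2z - 15/2}.
Label its elements g_1 = yz - 11/12z² + ¼y - 19/12, g_2 = x + 3/2y + 9/2z - 15/2.

Reduce p = -7xyz² + 77/12xz³ - 7/4xyz + 6xy + 133/12xz - 3x + 11y + 1 modulo G:
  leading term xyz²: subtract (-7xz)·g_1 from -7xyz² + 77/12xz³ - 7/4xyz + 6xy + 133/12xz - 3x + 11y + 1 → 6xy - 3x + 11y + 1
  leading term xy: subtract (6y)·g_2 from 6xy - 3x + 11y + 1 → -9y² - 27yz - 3x + 56y + 1
  leading term y²: no divisor's leading term divides it; move -9y² to the remainder.
  leading term yz: subtract (-27)·g_1 from -27yz - 3x + 56y + 1 → -99/4z² - 3x + 251/4y - 167/4
  leading term z²: no divisor's leading term divides it; move -99/4z² to the remainder.
  leading term x: subtract (-3)·g_2 from -3x + 251/4y - 167/4 → 269/4y + 27/2z - 257/4
  leading term y: no divisor's leading term divides it; move 269/4y to the remainder.
  leading term z: no divisor's leading term divides it; move 27/2z to the remainder.
  leading term 1: no divisor's leading term divides it; move -257/4 to the remainder.
  normal form = -9y² - 99/4z² + 269/4y + 27/2z - 257/4.
The normal form is nonzero, so p ∉ I. Since p minus its normal form lies in I, I + (p) = I + (r) where r = -9y² - 99/4z² + 269/4y + 27/2z - 257/4; decide whether this ideal is the whole ring.
Run Buchberger on G together with r (pairs among the g_i already reduce to 0 since G is a Gröbner basis):
g_1 = yz - 11/12z² + ¼y - 19/12, LT = yz.
g_2 = x + 3/2y + 9/2z - 15/2, LT = x.
r = -9y² - 99/4z² + 269/4y + 27/2z - 257/4, LT = y².

S(g_1,g_2): leading monomials are coprime, so the S-polynomial reduces to 0 (Buchberger's first criterion).
S(g_1,r): lcm = y²z. S = -11/12yz² - 11/4z³ + ¼y² + 269/36yz + 3/2z² - 19/12y - 257/36z.
  leading term yz²: subtract (-11/12z)·g_1 from -11/12yz² - 11/4z³ + ¼y² + 269/36yz + 3/2z² - 19/12y - 257/36z → -517/144z³ + ¼y² + 1109/144yz + 3/2z² - 19/12y - 1237/144z
  leading term z³: no divisor's leading term divides it; move -517/144z³ to the remainder.
  leading term y²: subtract (-1/36)·r from ¼y² + 1109/144yz + 3/2z² - 19/12y - 1237/144z → 1109/144yz + 13/16z² + 41/144y - 1183/144z - 257/144
  leading term yz: subtract (1109/144)·g_1 from 1109/144yz + 13/16z² + 41/144y - 1183/144z - 257/144 → 13603/1728z² - 105/64y - 1183/144z + 17987/1728
  leading term z²: no divisor's leading term divides it; move 13603/1728z² to the remainder.
  leading term y: no divisor's leading term divides it; move -105/64y to the remainder.
  leading term z: no divisor's leading term divides it; move -1183/144z to the remainder.
  leading term 1: no divisor's leading term divides it; move 17987/1728 to the remainder.
  remainder -517/144z³ + 13603/1728z² - 105/64y - 1183/144z + 17987/1728 ≠ 0; add m_4 = -517/144z³ + 13603/1728z² - 105/64y - 1183/144z + 17987/1728 to the basis.

S(g_2,r): leading monomials are coprime, so the S-polynomial reduces to 0 (Buchberger's first criterion).
S(g_1,m_4): lcm = yz³. S = -11/12z⁴ + 7577/3102yz² - 945/2068y² - 1183/517yz - 19/12z² + 17987/6204y.
  leading term z⁴: subtract (12/47z)·m_4 from -11/12z⁴ + 7577/3102yz² - 945/2068y² - 1183/517yz - 19/12z² + 17987/6204y → 7577/3102yz² - 13603/6768z³ - 945/2068y² - 329/176yz + 145/282z² + 17987/6204y - 17987/6768z
  leading term yz²: subtract (7577/3102z)·g_1 from 7577/3102yz² - 13603/6768z³ - 945/2068y² - 329/176yz + 145/282z² + 17987/6204y - 17987/6768z → 11/48z³ - 945/2068y² - 61543/24816yz + 145/282z² + 17987/6204y + 30023/24816z
  leading term z³: subtract (-3/47)·m_4 from 11/48z³ - 945/2068y² - 61543/24816yz + 145/282z² + 17987/6204y + 30023/24816z → -945/2068y² - 61543/24816yz + 27523/27072z² + 277397/99264y + 2835/4136z + 17987/27072
  leading term y²: subtract (105/2068)·r from -945/2068y² - 61543/24816yz + 27523/27072z² + 277397/99264y + 2835/4136z + 17987/27072 → -61543/24816yz + 61543/27072z² - 61543/99264y + 1169317/297792
  leading term yz: subtract (-61543/24816)·g_1 from -61543/24816yz + 61543/27072z² - 61543/99264y + 1169317/297792 → 0
  remainder 0.

S(g_2,m_4): leading monomials are coprime, so the S-polynomial reduces to 0 (Buchberger's first criterion).
S(r,m_4): leading monomials are coprime, so the S-polynomial reduces to 0 (Buchberger's first criterion).
Every S-polynomial of the final basis reduces to 0, so we have a Gröbner basis.
Inter-reduce: drop elements whose leading term is divisible by another's, tail-reduce, and make monic.
Reduced Gröbner basis: {z³ - 13603/6204z² + 945/2068y + 1183/517z - 17987/6204, y² + 11/4z² - 269/36y - 3/2z + 257/36, yz - 11/12z² + ¼y - 19/12, x + 3/2y + 9/2z - 15/2}.
The reduced Gröbner basis of I + (p) is {z³ - 13603/6204z² + 945/2068y + 1183/517z - 17987/6204, y² + 11/4z² - 269/36y - 3/2z + 257/36, yz - 11/12z² + ¼y - 19/12, x + 3/2y + 9/2z - 15/2} ≠ {1}, a proper ideal, so the enlarged system stays consistent: p is independent of I, with normal form -9y² - 99/4z² + 269/4y + 27/2z - 257/4.

Ideal membership is decidable via reduction modulo a Gröbner basis.

-7xyz² + 77/12xz³ - 7/4xyz + 6xy + 133/12xz - 3x + 11y + 1 is independent of I; its normal form modulo I is -9y² - 99/4z² + 269/4y + 27/2z - 257/4.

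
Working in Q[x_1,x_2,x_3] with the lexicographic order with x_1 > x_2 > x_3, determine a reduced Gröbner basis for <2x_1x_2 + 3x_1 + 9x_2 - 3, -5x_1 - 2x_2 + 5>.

G = {x_1 + 2/5x_2 - 1, x_2^2 - 49/4x_2}

f_1 = 2x_1x_2 + 3x_1 + 9x_2 - 3, LT = x_1x_2.
f_2 = -5x_1 - 2x_2 + 5, LT = x_1.

S(f_1,f_2): lcm = x_1x_2. S = 3/2x_1 - 2/5x_2^2 + 11/2x_2 - 3/2.
  leading term x_1: subtract (-3/10)·f_2 from 3/2x_1 - 2/5x_2^2 + 11/2x_2 - 3/2 → -2/5x_2^2 + 49/10x_2
  leading term x_2^2: no divisor's leading term divides it; move -2/5x_2^2 to the remainder.
  leading term x_2: no divisor's leading term divides it; move 49/10x_2 to the remainder.
  remainder -2/5x_2^2 + 49/10x_2 ≠ 0; add g_3 = -2/5x_2^2 + 49/10x_2 to the basis.

The other S-polynomials (S(f_1,g_3), S(f_2,g_3)) all reduce to 0 modulo the current basis, so we have a Gröbner basis.
Inter-reduce: drop elements whose leading term is divisible by another's, tail-reduce, and make monic.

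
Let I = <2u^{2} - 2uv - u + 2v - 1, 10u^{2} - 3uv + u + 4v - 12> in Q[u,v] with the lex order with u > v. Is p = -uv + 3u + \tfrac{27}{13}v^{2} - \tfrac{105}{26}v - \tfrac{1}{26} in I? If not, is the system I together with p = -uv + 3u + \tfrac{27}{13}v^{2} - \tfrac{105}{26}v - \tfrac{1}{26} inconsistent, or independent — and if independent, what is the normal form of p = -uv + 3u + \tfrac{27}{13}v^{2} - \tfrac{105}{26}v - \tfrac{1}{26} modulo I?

-uv + 3u + \tfrac{27}{13}v^{2} - \tfrac{105}{26}v - \tfrac{1}{26} lies in I (it reduces to 0).

First compute the reduced Gröbner basis of I by Buchberger's algorithm.
f_1 = 2u^{2} - 2uv - u + 2v - 1, LT = u^{2}.
f_2 = 10u^{2} - 3uv + u + 4v - 12, LT = u^{2}.

S(f_1,f_2): lcm = u^{2}. S = -\tfrac{7}{10}uv - \tfrac{3}{5}u + \tfrac{3}{5}v + \tfrac{7}{10}.
  leading term uv: no divisor's leading term divides it; move -\tfrac{7}{10}uv to the remainder.
  leading term u: no divisor's leading term divides it; move -\tfrac{3}{5}u to the remainder.
  leading term v: no divisor's leading term divides it; move \tfrac{3}{5}v to the remainder.
  leading term 1: no divisor's leading term divides it; move \tfrac{7}{10} to the remainder.
  remainder -\tfrac{7}{10}uv - \tfrac{3}{5}u + \tfrac{3}{5}v + \tfrac{7}{10} ≠ 0; add h_3 = -\tfrac{7}{10}uv - \tfrac{3}{5}u + \tfrac{3}{5}v + \tfrac{7}{10} to the basis.

S(f_1,h_3): lcm = u^{2}v. S = -\tfrac{6}{7}u^{2} - uv^{2} + \tfrac{5}{14}uv + u + v^{2} - \tfrac{1}{2}v.
  leading term u^{2}: subtract (-\tfrac{3}{7})·f_1 from -\tfrac{6}{7}u^{2} - uv^{2} + \tfrac{5}{14}uv + u + v^{2} - \tfrac{1}{2}v → -uv^{2} - \tfrac{1}{2}uv + \tfrac{4}{7}u + v^{2} + \tfrac{5}{14}v - \tfrac{3}{7}
  leading term uv^{2}: subtract (\tfrac{10}{7}v)·h_3 from -uv^{2} - \tfrac{1}{2}uv + \tfrac{4}{7}u + v^{2} + \tfrac{5}{14}v - \tfrac{3}{7} → \tfrac{5}{14}uv + \tfrac{4}{7}u + \tfrac{1}{7}v^{2} - \tfrac{9}{14}v - \tfrac{3}{7}
  leading term uv: subtract (-\tfrac{25}{49})·h_3 from \tfrac{5}{14}uv + \tfrac{4}{7}u + \tfrac{1}{7}v^{2} - \tfrac{9}{14}v - \tfrac{3}{7} → \tfrac{13}{49}u + \tfrac{1}{7}v^{2} - \tfrac{33}{98}v - \tfrac{1}{14}
  leading term u: no divisor's leading term divides it; move \tfrac{13}{49}u to the remainder.
  leading term v^{2}: no divisor's leading term divides it; move \tfrac{1}{7}v^{2} to the remainder.
  leading term v: no divisor's leading term divides it; move -\tfrac{33}{98}v to the remainder.
  leading term 1: no divisor's leading term divides it; move -\tfrac{1}{14} to the remainder.
  remainder \tfrac{13}{49}u + \tfrac{1}{7}v^{2} - \tfrac{33}{98}v - \tfrac{1}{14} ≠ 0; add h_4 = \tfrac{13}{49}u + \tfrac{1}{7}v^{2} - \tfrac{33}{98}v - \tfrac{1}{14} to the basis.

S(h_3,h_4): lcm = uv. S = \tfrac{6}{7}u - \tfrac{7}{13}v^{3} + \tfrac{33}{26}v^{2} - \tfrac{107}{182}v - 1.
  leading term u: subtract (\tfrac{42}{13})·h_4 from \tfrac{6}{7}u - \tfrac{7}{13}v^{3} + \tfrac{33}{26}v^{2} - \tfrac{107}{182}v - 1 → -\tfrac{7}{13}v^{3} + \tfrac{21}{26}v^{2} + \tfrac{1}{2}v - \tfrac{10}{13}
  leading term v^{3}: no divisor's leading term divides it; move -\tfrac{7}{13}v^{3} to the remainder.
  leading term v^{2}: no divisor's leading term divides it; move \tfrac{21}{26}v^{2} to the remainder.
  leading term v: no divisor's leading term divides it; move \tfrac{1}{2}v to the remainder.
  leading term 1: no divisor's leading term divides it; move -\tfrac{10}{13} to the remainder.
  remainder -\tfrac{7}{13}v^{3} + \tfrac{21}{26}v^{2} + \tfrac{1}{2}v - \tfrac{10}{13} ≠ 0; add h_5 = -\tfrac{7}{13}v^{3} + \tfrac{21}{26}v^{2} + \tfrac{1}{2}v - \tfrac{10}{13} to the basis.

The other S-polynomials (S(f_2,h_3), S(f_1,h_4), S(f_2,h_4), S(f_1,h_5), S(f_2,h_5), S(h_3,h_5), S(h_4,h_5)) all reduce to 0 modulo the current basis, so we have a Gröbner basis.
Inter-reduce: drop elements whose leading term is divisible by another's, tail-reduce, and make monic.
Reduced Gröbner basis: {u + \tfrac{7}{13}v^{2} - \tfrac{33}{26}v - \tfrac{7}{26}, v^{3} - \tfrac{3}{2}v^{2} - \tfrac{13}{14}v + \tfrac{10}{7}}.
Label its elements g_1 = u + \tfrac{7}{13}v^{2} - \tfrac{33}{26}v - \tfrac{7}{26}, g_2 = v^{3} - \tfrac{3}{2}v^{2} - \tfrac{13}{14}v + \tfrac{10}{7}.

Reduce p = -uv + 3u + \tfrac{27}{13}v^{2} - \tfrac{105}{26}v - \tfrac{1}{26} modulo G:
  leading term uv: subtract (-v)·g_1 from -uv + 3u + \tfrac{27}{13}v^{2} - \tfrac{105}{26}v - \tfrac{1}{26} → 3u + \tfrac{7}{13}v^{3} + \tfrac{21}{26}v^{2} - \tfrac{56}{13}v - \tfrac{1}{26}
  leading term u: subtract (3)·g_1 from 3u + \tfrac{7}{13}v^{3} + \tfrac{21}{26}v^{2} - \tfrac{56}{13}v - \tfrac{1}{26} → \tfrac{7}{13}v^{3} - \tfrac{21}{26}v^{2} - \tfrac{1}{2}v + \tfrac{10}{13}
  leading term v^{3}: subtract (\tfrac{7}{13})·g_2 from \tfrac{7}{13}v^{3} - \tfrac{21}{26}v^{2} - \tfrac{1}{2}v + \tfrac{10}{13} → 0
  normal form = 0.
Since the normal form is 0, p ∈ I.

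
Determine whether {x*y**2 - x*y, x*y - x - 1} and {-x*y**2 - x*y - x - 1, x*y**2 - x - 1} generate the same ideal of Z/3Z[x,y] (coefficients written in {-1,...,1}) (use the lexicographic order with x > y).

Yes, the ideals are equal.

Two ideals are equal iff their reduced Gröbner bases coincide (the reduced basis is unique for a fixed ordering).
Buchberger on the first generating set:
f_1 = x*y**2 - x*y, LT = x*y**2.
f_2 = x*y - x - 1, LT = x*y.

S(f_1,f_2): lcm = x*y**2. S = y.
  leading term y: no divisor's leading term divides it; move y to the remainder.
  remainder y ≠ 0; add g_3 = y to the basis.

S(f_1,g_3): lcm = x*y**2. S = -x*y.
  leading term x*y: subtract (-1)·f_2 from -x*y → -x - 1
  leading term x: no divisor's leading term divides it; move -x to the remainder.
  leading term 1: no divisor's leading term divides it; move -1 to the remainder.
  remainder -x - 1 ≠ 0; add g_4 = -x - 1 to the basis.

The other S-polynomials (S(f_2,g_3), S(f_1,g_4), S(f_2,g_4), S(g_3,g_4)) all reduce to 0 modulo the current basis, so we have a Gröbner basis.
Inter-reduce: drop elements whose leading term is divisible by another's, tail-reduce, and make monic.
Reduced Gröbner basis: {x + 1, y}.

Buchberger on the second generating set:
h_1 = -x*y**2 - x*y - x - 1, LT = x*y**2.
h_2 = x*y**2 - x - 1, LT = x*y**2.

S(h_1,h_2): lcm = x*y**2. S = x*y - x - 1.
  leading term x*y: no divisor's leading term divides it; move x*y to the remainder.
  leading term x: no divisor's leading term divides it; move -x to the remainder.
  leading term 1: no divisor's leading term divides it; move -1 to the remainder.
  remainder x*y - x - 1 ≠ 0; add k_3 = x*y - x - 1 to the basis.

S(h_1,k_3): lcm = x*y**2. S = -x*y + x + y + 1.
  leading term x*y: subtract (-1)·k_3 from -x*y + x + y + 1 → y
  leading term y: no divisor's leading term divides it; move y to the remainder.
  remainder y ≠ 0; add k_4 = y to the basis.

S(h_1,k_4): lcm = x*y**2. S = x*y + x + 1.
  leading term x*y: subtract (1)·k_3 from x*y + x + 1 → -x - 1
  leading term x: no divisor's leading term divides it; move -x to the remainder.
  leading term 1: no divisor's leading term divides it; move -1 to the remainder.
  remainder -x - 1 ≠ 0; add k_5 = -x - 1 to the basis.

The other S-polynomials (S(h_2,k_3), S(h_2,k_4), S(k_3,k_4), S(h_1,k_5), S(h_2,k_5), S(k_3,k_5), S(k_4,k_5)) all reduce to 0 modulo the current basis, so we have a Gröbner basis.
Inter-reduce: drop elements whose leading term is divisible by another's, tail-reduce, and make monic.
Reduced Gröbner basis: {x + 1, y}.

Same reduced basis, so the two generating sets span the same ideal.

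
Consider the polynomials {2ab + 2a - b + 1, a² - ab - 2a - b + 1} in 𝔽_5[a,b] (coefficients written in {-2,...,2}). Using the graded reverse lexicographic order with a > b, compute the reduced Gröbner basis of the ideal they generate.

G = {a² - a + b - 1, ab + a + 2b - 2, b² - a + b - 2}

f_1 = 2ab + 2a - b + 1, LT = ab.
f_2 = a² - ab - 2a - b + 1, LT = a².

S(f_1,f_2): lcm = a²b. S = ab² + a² - ab + b² - 2a - b.
  reduce S modulo (f_1, f_2):
  remainder -b² + a - b + 2 ≠ 0; add g_3 = -b² + a - b + 2 to the basis.

The other S-polynomials (S(f_1,g_3), S(f_2,g_3)) all reduce to 0 modulo the current basis, so we have a Gröbner basis.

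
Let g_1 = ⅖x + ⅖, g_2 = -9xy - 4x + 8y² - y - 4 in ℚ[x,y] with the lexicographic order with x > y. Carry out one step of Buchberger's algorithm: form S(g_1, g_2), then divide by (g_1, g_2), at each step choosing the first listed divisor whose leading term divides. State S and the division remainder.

S(g_1, g_2) = -4/9x + 8/9y² + 8/9y - 4/9; remainder on division = 8/9y² + 8/9y.

lcm(LM(g_1), LM(g_2)) = xy.
S = (lcm/LT(g_1))·g_1 − (lcm/LT(g_2))·g_2 = -4/9x + 8/9y² + 8/9y - 4/9.
Reduce S modulo (g_1, g_2) in that order:
  leading term x: subtract (-10/9)·g_1 from -4/9x + 8/9y² + 8/9y - 4/9 → 8/9y² + 8/9y
  leading term y²: no divisor's leading term divides it; move 8/9y² to the remainder.
  leading term y: no divisor's leading term divides it; move 8/9y to the remainder.
The remainder 8/9y² + 8/9y is nonzero, so it would be added as the next basis element.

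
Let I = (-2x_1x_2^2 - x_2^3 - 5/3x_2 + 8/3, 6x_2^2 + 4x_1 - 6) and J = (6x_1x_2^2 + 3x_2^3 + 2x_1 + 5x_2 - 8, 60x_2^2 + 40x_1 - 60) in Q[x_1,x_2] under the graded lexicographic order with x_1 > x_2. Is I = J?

Two ideals are equal iff their reduced Gröbner bases coincide (the reduced basis is unique for a fixed ordering).
Buchberger on the first generating set:
f_1 = -2x_1x_2^2 - x_2^3 - 5/3x_2 + 8/3, LT = x_1x_2^2.
f_2 = 6x_2^2 + 4x_1 - 6, LT = x_2^2.

S(f_1,f_2): lcm = x_1x_2^2. S = 1/2x_2^3 - 2/3x_1^2 + x_1 + 5/6x_2 - 4/3.
  leading term x_2^3: subtract (1/12x_2)·f_2 from 1/2x_2^3 - 2/3x_1^2 + x_1 + 5/6x_2 - 4/3 → -2/3x_1^2 - 1/3x_1x_2 + x_1 + 4/3x_2 - 4/3
  leading term x_1^2: no divisor's leading term divides it; move -2/3x_1^2 to the remainder.
  leading term x_1x_2: no divisor's leading term divides it; move -1/3x_1x_2 to the remainder.
  leading term x_1: no divisor's leading term divides it; move x_1 to the remainder.
  leading term x_2: no divisor's leading term divides it; move 4/3x_2 to the remainder.
  leading term 1: no divisor's leading term divides it; move -4/3 to the remainder.
  remainder -2/3x_1^2 - 1/3x_1x_2 + x_1 + 4/3x_2 - 4/3 ≠ 0; add g_3 = -2/3x_1^2 - 1/3x_1x_2 + x_1 + 4/3x_2 - 4/3 to the basis.

The other S-polynomials (S(f_1,g_3), S(f_2,g_3)) all reduce to 0 modulo the current basis, so we have a Gröbner basis.
Inter-reduce: drop elements whose leading term is divisible by another's, tail-reduce, and make monic.
Reduced Gröbner basis: {x_1^2 + 1/2x_1x_2 - 3/2x_1 - 2x_2 + 2, x_2^2 + 2/3x_1 - 1}.

Buchberger on the second generating set:
h_1 = 6x_1x_2^2 + 3x_2^3 + 2x_1 + 5x_2 - 8, LT = x_1x_2^2.
h_2 = 60x_2^2 + 40x_1 - 60, LT = x_2^2.

S(h_1,h_2): lcm = x_1x_2^2. S = 1/2x_2^3 - 2/3x_1^2 + 4/3x_1 + 5/6x_2 - 4/3.
  leading term x_2^3: subtract (1/120x_2)·h_2 from 1/2x_2^3 - 2/3x_1^2 + 4/3x_1 + 5/6x_2 - 4/3 → -2/3x_1^2 - 1/3x_1x_2 + 4/3x_1 + 4/3x_2 - 4/3
  leading term x_1^2: no divisor's leading term divides it; move -2/3x_1^2 to the remainder.
  leading term x_1x_2: no divisor's leading term divides it; move -1/3x_1x_2 to the remainder.
  leading term x_1: no divisor's leading term divides it; move 4/3x_1 to the remainder.
  leading term x_2: no divisor's leading term divides it; move 4/3x_2 to the remainder.
  leading term 1: no divisor's leading term divides it; move -4/3 to the remainder.
  remainder -2/3x_1^2 - 1/3x_1x_2 + 4/3x_1 + 4/3x_2 - 4/3 ≠ 0; add k_3 = -2/3x_1^2 - 1/3x_1x_2 + 4/3x_1 + 4/3x_2 - 4/3 to the basis.

The other S-polynomials (S(h_1,k_3), S(h_2,k_3)) all reduce to 0 modulo the current basis, so we have a Gröbner basis.
Inter-reduce: drop elements whose leading term is divisible by another's, tail-reduce, and make monic.
Reduced Gröbner basis: {x_1^2 + 1/2x_1x_2 - 2x_1 - 2x_2 + 2, x_2^2 + 2/3x_1 - 1}.

The bases are distinct; the ideals are different.

No, the ideals differ.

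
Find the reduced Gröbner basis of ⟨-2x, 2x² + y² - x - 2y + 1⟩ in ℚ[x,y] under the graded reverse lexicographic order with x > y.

G = {y² - 2y + 1, x}

f_1 = -2x, LT = x.
f_2 = 2x² + y² - x - 2y + 1, LT = x².

S(f_1,f_2): lcm = x². S = -½y² + ½x + y - ½.
  reduce S modulo (f_1, f_2):
  remainder -½y² + y - ½ ≠ 0; add g_3 = -½y² + y - ½ to the basis.

The other S-polynomials (S(f_1,g_3), S(f_2,g_3)) all reduce to 0 modulo the current basis, so we have a Gröbner basis.
Inter-reduce: drop elements whose leading term is divisible by another's, tail-reduce, and make monic.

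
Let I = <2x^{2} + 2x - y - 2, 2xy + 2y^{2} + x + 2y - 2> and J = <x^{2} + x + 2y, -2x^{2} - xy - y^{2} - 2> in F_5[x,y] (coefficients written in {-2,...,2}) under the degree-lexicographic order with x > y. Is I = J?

No, the ideals differ.

For a fixed monomial order, each ideal has a unique reduced Gröbner basis; comparing bases decides equality.
Buchberger on the first generating set:
f_1 = 2x^{2} + 2x - y - 2, LT = x^{2}.
f_2 = 2xy + 2y^{2} + x + 2y - 2, LT = xy.

S(f_1,f_2): lcm = x^{2}y. S = -xy^{2} + 2x^{2} + 2y^{2} + x - y.
  leading term xy^{2}: subtract (2y)·f_2 from -xy^{2} + 2x^{2} + 2y^{2} + x - y → y^{3} + 2x^{2} - 2xy - 2y^{2} + x - 2y
  leading term y^{3}: no divisor's leading term divides it; move y^{3} to the remainder.
  leading term x^{2}: subtract (1)·f_1 from 2x^{2} - 2xy - 2y^{2} + x - 2y → -2xy - 2y^{2} - x - y + 2
  leading term xy: subtract (-1)·f_2 from -2xy - 2y^{2} - x - y + 2 → y
  leading term y: no divisor's leading term divides it; move y to the remainder.
  remainder y^{3} + y ≠ 0; add g_3 = y^{3} + y to the basis.

The other S-polynomials (S(f_1,g_3), S(f_2,g_3)) all reduce to 0 modulo the current basis, so we have a Gröbner basis.
Inter-reduce: drop elements whose leading term is divisible by another's, tail-reduce, and make monic.
Reduced Gröbner basis: {y^{3} + y, x^{2} + x + 2y - 1, xy + y^{2} - 2x + y - 1}.

Buchberger on the second generating set:
h_1 = x^{2} + x + 2y, LT = x^{2}.
h_2 = -2x^{2} - xy - y^{2} - 2, LT = x^{2}.

S(h_1,h_2): lcm = x^{2}. S = 2xy + 2y^{2} + x + 2y - 1.
  leading term xy: no divisor's leading term divides it; move 2xy to the remainder.
  leading term y^{2}: no divisor's leading term divides it; move 2y^{2} to the remainder.
  leading term x: no divisor's leading term divides it; move x to the remainder.
  leading term y: no divisor's leading term divides it; move 2y to the remainder.
  leading term 1: no divisor's leading term divides it; move -1 to the remainder.
  remainder 2xy + 2y^{2} + x + 2y - 1 ≠ 0; add k_3 = 2xy + 2y^{2} + x + 2y - 1 to the basis.

S(h_1,k_3): lcm = x^{2}y. S = -xy^{2} + 2x^{2} + 2y^{2} - 2x.
  leading term xy^{2}: subtract (2y)·k_3 from -xy^{2} + 2x^{2} + 2y^{2} - 2x → y^{3} + 2x^{2} - 2xy - 2y^{2} - 2x + 2y
  leading term y^{3}: no divisor's leading term divides it; move y^{3} to the remainder.
  leading term x^{2}: subtract (2)·h_1 from 2x^{2} - 2xy - 2y^{2} - 2x + 2y → -2xy - 2y^{2} + x - 2y
  leading term xy: subtract (-1)·k_3 from -2xy - 2y^{2} + x - 2y → 2x - 1
  leading term x: no divisor's leading term divides it; move 2x to the remainder.
  leading term 1: no divisor's leading term divides it; move -1 to the remainder.
  remainder y^{3} + 2x - 1 ≠ 0; add k_4 = y^{3} + 2x - 1 to the basis.

The other S-polynomials (S(h_2,k_3), S(h_1,k_4), S(h_2,k_4), S(k_3,k_4)) all reduce to 0 modulo the current basis, so we have a Gröbner basis.
Inter-reduce: drop elements whose leading term is divisible by another's, tail-reduce, and make monic.
Reduced Gröbner basis: {y^{3} + 2x - 1, x^{2} + x + 2y, xy + y^{2} - 2x + y + 2}.

These differ, so the ideals are not equal.
The choice of monomial ordering does not affect the verdict — as long as both bases are computed under the same ordering, their equality decides ideal equality.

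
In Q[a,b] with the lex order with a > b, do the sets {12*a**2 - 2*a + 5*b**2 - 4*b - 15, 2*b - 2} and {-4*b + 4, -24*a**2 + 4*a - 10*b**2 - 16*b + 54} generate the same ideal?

Yes, the ideals are equal.

For a fixed monomial order, each ideal has a unique reduced Gröbner basis; comparing bases decides equality.
Buchberger on the first generating set:
f_1 = 12*a**2 - 2*a + 5*b**2 - 4*b - 15, LT = a**2.
f_2 = 2*b - 2, LT = b.

S(f_1,f_2): leading monomials are coprime, so the S-polynomial reduces to 0 (Buchberger's first criterion).
Every S-polynomial of the final basis reduces to 0, so we have a Gröbner basis.
Inter-reduce: drop elements whose leading term is divisible by another's, tail-reduce, and make monic.
Reduced Gröbner basis: {a**2 - 1/6*a - 7/6, b - 1}.

Buchberger on the second generating set:
h_1 = -4*b + 4, LT = b.
h_2 = -24*a**2 + 4*a - 10*b**2 - 16*b + 54, LT = a**2.

S(h_1,h_2): leading monomials are coprime, so the S-polynomial reduces to 0 (Buchberger's first criterion).
Every S-polynomial of the final basis reduces to 0, so we have a Gröbner basis.
Inter-reduce: drop elements whose leading term is divisible by another's, tail-reduce, and make monic.
Reduced Gröbner basis: {a**2 - 1/6*a - 7/6, b - 1}.

These coincide, so the ideals are equal.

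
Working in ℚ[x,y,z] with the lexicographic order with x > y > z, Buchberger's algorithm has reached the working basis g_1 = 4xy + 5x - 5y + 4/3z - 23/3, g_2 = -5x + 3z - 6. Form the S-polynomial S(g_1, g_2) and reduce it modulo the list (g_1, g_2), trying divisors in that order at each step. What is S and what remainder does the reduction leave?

S(g_1, g_2) = 5/4x + ⅗yz - 49/20y + ⅓z - 23/12; remainder on division = ⅗yz - 49/20y + 13/12z - 41/12.

lcm(LM(g_1), LM(g_2)) = xy.
S = (lcm/LT(g_1))·g_1 − (lcm/LT(g_2))·g_2 = 5/4x + ⅗yz - 49/20y + ⅓z - 23/12.
Reduce S modulo (g_1, g_2) in that order:
  leading term x: subtract (-¼)·g_2 from 5/4x + ⅗yz - 49/20y + ⅓z - 23/12 → ⅗yz - 49/20y + 13/12z - 41/12
  leading term yz: no divisor's leading term divides it; move ⅗yz to the remainder.
  leading term y: no divisor's leading term divides it; move -49/20y to the remainder.
  leading term z: no divisor's leading term divides it; move 13/12z to the remainder.
  leading term 1: no divisor's leading term divides it; move -41/12 to the remainder.
The remainder ⅗yz - 49/20y + 13/12z - 41/12 is nonzero, so it would be added as the next basis element.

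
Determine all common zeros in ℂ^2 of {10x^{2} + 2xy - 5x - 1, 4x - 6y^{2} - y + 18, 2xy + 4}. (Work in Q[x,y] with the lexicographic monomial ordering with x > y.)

Compute a lex Gröbner basis by Buchberger's algorithm.
f_1 = 10x^{2} + 2xy - 5x - 1, LT = x^{2}.
f_2 = 4x - 6y^{2} - y + 18, LT = x.
f_3 = 2xy + 4, LT = xy.

S(f_1,f_2): lcm = x^{2}. S = \tfrac{3}{2}xy^{2} + \tfrac{9}{20}xy - 5x - \tfrac{1}{10}.
  leading term xy^{2}: subtract (\tfrac{3}{8}y^{2})·f_2 from \tfrac{3}{2}xy^{2} + \tfrac{9}{20}xy - 5x - \tfrac{1}{10} → \tfrac{9}{20}xy - 5x + \tfrac{9}{4}y^{4} + \tfrac{3}{8}y^{3} - \tfrac{27}{4}y^{2} - \tfrac{1}{10}
  leading term xy: subtract (\tfrac{9}{80}y)·f_2 from \tfrac{9}{20}xy - 5x + \tfrac{9}{4}y^{4} + \tfrac{3}{8}y^{3} - \tfrac{27}{4}y^{2} - \tfrac{1}{10} → -5x + \tfrac{9}{4}y^{4} + \tfrac{21}{20}y^{3} - \tfrac{531}{80}y^{2} - \tfrac{81}{40}y - \tfrac{1}{10}
  leading term x: subtract (-\tfrac{5}{4})·f_2 from -5x + \tfrac{9}{4}y^{4} + \tfrac{21}{20}y^{3} - \tfrac{531}{80}y^{2} - \tfrac{81}{40}y - \tfrac{1}{10} → \tfrac{9}{4}y^{4} + \tfrac{21}{20}y^{3} - \tfrac{1131}{80}y^{2} - \tfrac{131}{40}y + \tfrac{112}{5}
  leading term y^{4}: no divisor's leading term divides it; move \tfrac{9}{4}y^{4} to the remainder.
  leading term y^{3}: no divisor's leading term divides it; move \tfrac{21}{20}y^{3} to the remainder.
  leading term y^{2}: no divisor's leading term divides it; move -\tfrac{1131}{80}y^{2} to the remainder.
  leading term y: no divisor's leading term divides it; move -\tfrac{131}{40}y to the remainder.
  leading term 1: no divisor's leading term divides it; move \tfrac{112}{5} to the remainder.
  remainder \tfrac{9}{4}y^{4} + \tfrac{21}{20}y^{3} - \tfrac{1131}{80}y^{2} - \tfrac{131}{40}y + \tfrac{112}{5} ≠ 0; add h_4 = \tfrac{9}{4}y^{4} + \tfrac{21}{20}y^{3} - \tfrac{1131}{80}y^{2} - \tfrac{131}{40}y + \tfrac{112}{5} to the basis.

S(f_1,f_3): lcm = x^{2}y. S = \tfrac{1}{5}xy^{2} - \tfrac{1}{2}xy - 2x - \tfrac{1}{10}y.
  leading term xy^{2}: subtract (\tfrac{1}{20}y^{2})·f_2 from \tfrac{1}{5}xy^{2} - \tfrac{1}{2}xy - 2x - \tfrac{1}{10}y → -\tfrac{1}{2}xy - 2x + \tfrac{3}{10}y^{4} + \tfrac{1}{20}y^{3} - \tfrac{9}{10}y^{2} - \tfrac{1}{10}y
  leading term xy: subtract (-\tfrac{1}{8}y)·f_2 from -\tfrac{1}{2}xy - 2x + \tfrac{3}{10}y^{4} + \tfrac{1}{20}y^{3} - \tfrac{9}{10}y^{2} - \tfrac{1}{10}y → -2x + \tfrac{3}{10}y^{4} - \tfrac{7}{10}y^{3} - \tfrac{41}{40}y^{2} + \tfrac{43}{20}y
  leading term x: subtract (-\tfrac{1}{2})·f_2 from -2x + \tfrac{3}{10}y^{4} - \tfrac{7}{10}y^{3} - \tfrac{41}{40}y^{2} + \tfrac{43}{20}y → \tfrac{3}{10}y^{4} - \tfrac{7}{10}y^{3} - \tfrac{161}{40}y^{2} + \tfrac{33}{20}y + 9
  leading term y^{4}: subtract (\tfrac{2}{15})·h_4 from \tfrac{3}{10}y^{4} - \tfrac{7}{10}y^{3} - \tfrac{161}{40}y^{2} + \tfrac{33}{20}y + 9 → -\tfrac{21}{25}y^{3} - \tfrac{107}{50}y^{2} + \tfrac{313}{150}y + \tfrac{451}{75}
  leading term y^{3}: no divisor's leading term divides it; move -\tfrac{21}{25}y^{3} to the remainder.
  leading term y^{2}: no divisor's leading term divides it; move -\tfrac{107}{50}y^{2} to the remainder.
  leading term y: no divisor's leading term divides it; move \tfrac{313}{150}y to the remainder.
  leading term 1: no divisor's leading term divides it; move \tfrac{451}{75} to the remainder.
  remainder -\tfrac{21}{25}y^{3} - \tfrac{107}{50}y^{2} + \tfrac{313}{150}y + \tfrac{451}{75} ≠ 0; add h_5 = -\tfrac{21}{25}y^{3} - \tfrac{107}{50}y^{2} + \tfrac{313}{150}y + \tfrac{451}{75} to the basis.

S(f_2,f_3): lcm = xy. S = -\tfrac{3}{2}y^{3} - \tfrac{1}{4}y^{2} + \tfrac{9}{2}y - 2.
  leading term y^{3}: subtract (\tfrac{25}{14})·h_5 from -\tfrac{3}{2}y^{3} - \tfrac{1}{4}y^{2} + \tfrac{9}{2}y - 2 → \tfrac{25}{7}y^{2} + \tfrac{65}{84}y - \tfrac{535}{42}
  leading term y^{2}: no divisor's leading term divides it; move \tfrac{25}{7}y^{2} to the remainder.
  leading term y: no divisor's leading term divides it; move \tfrac{65}{84}y to the remainder.
  leading term 1: no divisor's leading term divides it; move -\tfrac{535}{42} to the remainder.
  remainder \tfrac{25}{7}y^{2} + \tfrac{65}{84}y - \tfrac{535}{42} ≠ 0; add h_6 = \tfrac{25}{7}y^{2} + \tfrac{65}{84}y - \tfrac{535}{42} to the basis.

S(f_3,h_4): lcm = xy^{4}. S = -\tfrac{7}{15}xy^{3} + \tfrac{377}{60}xy^{2} + \tfrac{131}{90}xy - \tfrac{448}{45}x + 2y^{3}.
  leading term xy^{3}: subtract (-\tfrac{7}{60}y^{3})·f_2 from -\tfrac{7}{15}xy^{3} + \tfrac{377}{60}xy^{2} + \tfrac{131}{90}xy - \tfrac{448}{45}x + 2y^{3} → \tfrac{377}{60}xy^{2} + \tfrac{131}{90}xy - \tfrac{448}{45}x - \tfrac{7}{10}y^{5} - \tfrac{7}{60}y^{4} + \tfrac{41}{10}y^{3}
  leading term xy^{2}: subtract (\tfrac{377}{240}y^{2})·f_2 from \tfrac{377}{60}xy^{2} + \tfrac{131}{90}xy - \tfrac{448}{45}x - \tfrac{7}{10}y^{5} - \tfrac{7}{60}y^{4} + \tfrac{41}{10}y^{3} → \tfrac{131}{90}xy - \tfrac{448}{45}x - \tfrac{7}{10}y^{5} + \tfrac{1117}{120}y^{4} + \tfrac{1361}{240}y^{3} - \tfrac{1131}{40}y^{2}
  leading term xy: subtract (\tfrac{131}{360}y)·f_2 from \tfrac{131}{90}xy - \tfrac{448}{45}x - \tfrac{7}{10}y^{5} + \tfrac{1117}{120}y^{4} + \tfrac{1361}{240}y^{3} - \tfrac{1131}{40}y^{2} → -\tfrac{448}{45}x - \tfrac{7}{10}y^{5} + \tfrac{1117}{120}y^{4} + \tfrac{377}{48}y^{3} - \tfrac{1256}{45}y^{2} - \tfrac{131}{20}y
  leading term x: subtract (-\tfrac{112}{45})·f_2 from -\tfrac{448}{45}x - \tfrac{7}{10}y^{5} + \tfrac{1117}{120}y^{4} + \tfrac{377}{48}y^{3} - \tfrac{1256}{45}y^{2} - \tfrac{131}{20}y → -\tfrac{7}{10}y^{5} + \tfrac{1117}{120}y^{4} + \tfrac{377}{48}y^{3} - \tfrac{1928}{45}y^{2} - \tfrac{1627}{180}y + \tfrac{224}{5}
  leading term y^{5}: subtract (-\tfrac{14}{45}y)·h_4 from -\tfrac{7}{10}y^{5} + \tfrac{1117}{120}y^{4} + \tfrac{377}{48}y^{3} - \tfrac{1928}{45}y^{2} - \tfrac{1627}{180}y + \tfrac{224}{5} → \tfrac{1927}{200}y^{4} + \tfrac{4147}{1200}y^{3} - \tfrac{13159}{300}y^{2} - \tfrac{207}{100}y + \tfrac{224}{5}
  leading term y^{4}: subtract (\tfrac{1927}{450})·h_4 from \tfrac{1927}{200}y^{4} + \tfrac{4147}{1200}y^{3} - \tfrac{13159}{300}y^{2} - \tfrac{207}{100}y + \tfrac{224}{5} → -\tfrac{2081}{2000}y^{3} + \tfrac{200119}{12000}y^{2} + \tfrac{215177}{18000}y - \tfrac{57512}{1125}
  leading term y^{3}: subtract (\tfrac{2081}{1680})·h_5 from -\tfrac{2081}{2000}y^{3} + \tfrac{200119}{12000}y^{2} + \tfrac{215177}{18000}y - \tfrac{57512}{1125} → \tfrac{3247}{168}y^{2} + \tfrac{18889}{2016}y - \tfrac{59039}{1008}
  leading term y^{2}: subtract (\tfrac{3247}{600})·h_6 from \tfrac{3247}{168}y^{2} + \tfrac{18889}{2016}y - \tfrac{59039}{1008} → \tfrac{3731}{720}y + \tfrac{3731}{360}
  leading term y: no divisor's leading term divides it; move \tfrac{3731}{720}y to the remainder.
  leading term 1: no divisor's leading term divides it; move \tfrac{3731}{360} to the remainder.
  remainder \tfrac{3731}{720}y + \tfrac{3731}{360} ≠ 0; add h_7 = \tfrac{3731}{720}y + \tfrac{3731}{360} to the basis.

The other S-polynomials (S(f_1,h_4), S(f_2,h_4), S(f_1,h_5), S(f_2,h_5), S(f_3,h_5), S(h_4,h_5), S(f_1,h_6), S(f_2,h_6), S(f_3,h_6), S(h_4,h_6), S(h_5,h_6), S(f_1,h_7), S(f_2,h_7), S(f_3,h_7), S(h_4,h_7), S(h_5,h_7), S(h_6,h_7)) all reduce to 0 modulo the current basis, so we have a Gröbner basis.
Inter-reduce: drop elements whose leading term is divisible by another's, tail-reduce, and make monic.
Reduced Gröbner basis: {x - 1, y + 2}.

The lex basis is triangular: the last element involves only y. Solving y + 2 = 0 gives y ∈ {-2}; substituting each value into the earlier elements determines the remaining variables.
  y = -2: the earlier basis element becomes x - 1 = 0, giving x = 1 — point (1, -2).
A lex Gröbner basis triangularizes the system, enabling back-substitution.

{(1, -2)}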